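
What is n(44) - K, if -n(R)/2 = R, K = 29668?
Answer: -29756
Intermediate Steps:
n(R) = -2*R
n(44) - K = -2*44 - 1*29668 = -88 - 29668 = -29756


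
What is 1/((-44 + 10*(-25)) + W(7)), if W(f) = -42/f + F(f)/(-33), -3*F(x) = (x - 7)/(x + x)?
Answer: -1/300 ≈ -0.0033333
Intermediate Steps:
F(x) = -(-7 + x)/(6*x) (F(x) = -(x - 7)/(3*(x + x)) = -(-7 + x)/(3*(2*x)) = -(-7 + x)*1/(2*x)/3 = -(-7 + x)/(6*x))
W(f) = -42/f - (7 - f)/(198*f) (W(f) = -42/f + ((7 - f)/(6*f))/(-33) = -42/f + ((7 - f)/(6*f))*(-1/33) = -42/f - (7 - f)/(198*f))
1/((-44 + 10*(-25)) + W(7)) = 1/((-44 + 10*(-25)) + (1/198)*(-8323 + 7)/7) = 1/((-44 - 250) + (1/198)*(⅐)*(-8316)) = 1/(-294 - 6) = 1/(-300) = -1/300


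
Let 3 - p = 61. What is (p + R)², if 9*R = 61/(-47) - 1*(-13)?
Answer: 575232256/178929 ≈ 3214.9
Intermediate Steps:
p = -58 (p = 3 - 1*61 = 3 - 61 = -58)
R = 550/423 (R = (61/(-47) - 1*(-13))/9 = (61*(-1/47) + 13)/9 = (-61/47 + 13)/9 = (⅑)*(550/47) = 550/423 ≈ 1.3002)
(p + R)² = (-58 + 550/423)² = (-23984/423)² = 575232256/178929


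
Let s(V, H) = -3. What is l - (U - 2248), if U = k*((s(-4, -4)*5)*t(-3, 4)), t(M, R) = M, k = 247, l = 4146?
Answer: -4721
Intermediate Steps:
U = 11115 (U = 247*(-3*5*(-3)) = 247*(-15*(-3)) = 247*45 = 11115)
l - (U - 2248) = 4146 - (11115 - 2248) = 4146 - 1*8867 = 4146 - 8867 = -4721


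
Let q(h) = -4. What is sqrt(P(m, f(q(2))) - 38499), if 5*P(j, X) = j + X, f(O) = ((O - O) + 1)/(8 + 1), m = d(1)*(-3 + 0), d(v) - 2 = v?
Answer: I*sqrt(346507)/3 ≈ 196.22*I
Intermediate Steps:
d(v) = 2 + v
m = -9 (m = (2 + 1)*(-3 + 0) = 3*(-3) = -9)
f(O) = 1/9 (f(O) = (0 + 1)/9 = 1*(1/9) = 1/9)
P(j, X) = X/5 + j/5 (P(j, X) = (j + X)/5 = (X + j)/5 = X/5 + j/5)
sqrt(P(m, f(q(2))) - 38499) = sqrt(((1/5)*(1/9) + (1/5)*(-9)) - 38499) = sqrt((1/45 - 9/5) - 38499) = sqrt(-16/9 - 38499) = sqrt(-346507/9) = I*sqrt(346507)/3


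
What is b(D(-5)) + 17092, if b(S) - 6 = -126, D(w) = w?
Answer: 16972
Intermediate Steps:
b(S) = -120 (b(S) = 6 - 126 = -120)
b(D(-5)) + 17092 = -120 + 17092 = 16972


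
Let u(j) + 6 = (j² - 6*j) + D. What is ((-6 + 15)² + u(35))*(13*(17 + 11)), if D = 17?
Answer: 402948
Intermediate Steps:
u(j) = 11 + j² - 6*j (u(j) = -6 + ((j² - 6*j) + 17) = -6 + (17 + j² - 6*j) = 11 + j² - 6*j)
((-6 + 15)² + u(35))*(13*(17 + 11)) = ((-6 + 15)² + (11 + 35² - 6*35))*(13*(17 + 11)) = (9² + (11 + 1225 - 210))*(13*28) = (81 + 1026)*364 = 1107*364 = 402948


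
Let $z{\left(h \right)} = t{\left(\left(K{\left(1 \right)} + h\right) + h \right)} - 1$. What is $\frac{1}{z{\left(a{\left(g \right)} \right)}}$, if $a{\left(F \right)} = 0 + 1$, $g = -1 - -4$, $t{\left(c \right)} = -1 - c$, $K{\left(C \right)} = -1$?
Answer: $- \frac{1}{3} \approx -0.33333$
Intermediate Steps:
$g = 3$ ($g = -1 + 4 = 3$)
$a{\left(F \right)} = 1$
$z{\left(h \right)} = -1 - 2 h$ ($z{\left(h \right)} = \left(-1 - \left(\left(-1 + h\right) + h\right)\right) - 1 = \left(-1 - \left(-1 + 2 h\right)\right) - 1 = - 2 h - 1 = -1 - 2 h$)
$\frac{1}{z{\left(a{\left(g \right)} \right)}} = \frac{1}{-1 - 2} = \frac{1}{-3} = - \frac{1}{3}$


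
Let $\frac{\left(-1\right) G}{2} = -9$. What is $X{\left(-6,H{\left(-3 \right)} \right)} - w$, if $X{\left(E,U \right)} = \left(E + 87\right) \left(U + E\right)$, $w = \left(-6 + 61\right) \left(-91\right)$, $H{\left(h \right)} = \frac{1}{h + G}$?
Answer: $\frac{22622}{5} \approx 4524.4$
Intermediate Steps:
$G = 18$ ($G = \left(-2\right) \left(-9\right) = 18$)
$H{\left(h \right)} = \frac{1}{18 + h}$ ($H{\left(h \right)} = \frac{1}{h + 18} = \frac{1}{18 + h}$)
$w = -5005$ ($w = 55 \left(-91\right) = -5005$)
$X{\left(E,U \right)} = \left(87 + E\right) \left(E + U\right)$
$X{\left(-6,H{\left(-3 \right)} \right)} - w = \left(\left(-6\right)^{2} + 87 \left(-6\right) + \frac{87}{18 - 3} - \frac{6}{18 - 3}\right) - -5005 = \left(36 - 522 + \frac{87}{15} - \frac{6}{15}\right) + 5005 = \left(36 - 522 + 87 \cdot \frac{1}{15} - \frac{2}{5}\right) + 5005 = \left(36 - 522 + \frac{29}{5} - \frac{2}{5}\right) + 5005 = - \frac{2403}{5} + 5005 = \frac{22622}{5}$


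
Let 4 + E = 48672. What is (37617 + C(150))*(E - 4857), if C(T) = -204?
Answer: 1639100943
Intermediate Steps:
E = 48668 (E = -4 + 48672 = 48668)
(37617 + C(150))*(E - 4857) = (37617 - 204)*(48668 - 4857) = 37413*43811 = 1639100943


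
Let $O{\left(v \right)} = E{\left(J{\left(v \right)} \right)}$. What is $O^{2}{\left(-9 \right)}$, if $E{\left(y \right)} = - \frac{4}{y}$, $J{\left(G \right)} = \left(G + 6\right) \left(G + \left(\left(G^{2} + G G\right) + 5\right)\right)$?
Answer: $\frac{4}{56169} \approx 7.1214 \cdot 10^{-5}$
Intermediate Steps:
$J{\left(G \right)} = \left(6 + G\right) \left(5 + G + 2 G^{2}\right)$ ($J{\left(G \right)} = \left(6 + G\right) \left(G + \left(\left(G^{2} + G^{2}\right) + 5\right)\right) = \left(6 + G\right) \left(G + \left(2 G^{2} + 5\right)\right) = \left(6 + G\right) \left(G + \left(5 + 2 G^{2}\right)\right) = \left(6 + G\right) \left(5 + G + 2 G^{2}\right)$)
$O{\left(v \right)} = - \frac{4}{30 + 2 v^{3} + 11 v + 13 v^{2}}$
$O^{2}{\left(-9 \right)} = \left(- \frac{4}{30 + 2 \left(-9\right)^{3} + 11 \left(-9\right) + 13 \left(-9\right)^{2}}\right)^{2} = \left(- \frac{4}{30 + 2 \left(-729\right) - 99 + 13 \cdot 81}\right)^{2} = \left(- \frac{4}{30 - 1458 - 99 + 1053}\right)^{2} = \left(- \frac{4}{-474}\right)^{2} = \left(\left(-4\right) \left(- \frac{1}{474}\right)\right)^{2} = \left(\frac{2}{237}\right)^{2} = \frac{4}{56169}$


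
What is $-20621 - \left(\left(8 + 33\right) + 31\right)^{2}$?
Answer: $-25805$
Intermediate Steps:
$-20621 - \left(\left(8 + 33\right) + 31\right)^{2} = -20621 - \left(41 + 31\right)^{2} = -20621 - 72^{2} = -20621 - 5184 = -25805$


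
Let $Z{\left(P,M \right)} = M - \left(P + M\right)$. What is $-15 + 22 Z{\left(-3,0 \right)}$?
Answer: $51$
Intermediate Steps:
$Z{\left(P,M \right)} = - P$ ($Z{\left(P,M \right)} = M - \left(M + P\right) = - P$)
$-15 + 22 Z{\left(-3,0 \right)} = -15 + 22 \left(\left(-1\right) \left(-3\right)\right) = -15 + 22 \cdot 3 = -15 + 66 = 51$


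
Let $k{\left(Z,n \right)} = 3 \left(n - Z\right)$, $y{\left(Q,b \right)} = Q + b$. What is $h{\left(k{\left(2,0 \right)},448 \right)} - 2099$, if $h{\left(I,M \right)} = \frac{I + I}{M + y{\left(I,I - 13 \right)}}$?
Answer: $- \frac{295963}{141} \approx -2099.0$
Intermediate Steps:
$k{\left(Z,n \right)} = - 3 Z + 3 n$
$h{\left(I,M \right)} = \frac{2 I}{-13 + M + 2 I}$ ($h{\left(I,M \right)} = \frac{I + I}{M + \left(I + \left(I - 13\right)\right)} = \frac{2 I}{M + \left(I + \left(-13 + I\right)\right)} = \frac{2 I}{M + \left(-13 + 2 I\right)} = \frac{2 I}{-13 + M + 2 I}$)
$h{\left(k{\left(2,0 \right)},448 \right)} - 2099 = \frac{2 \left(\left(-3\right) 2 + 3 \cdot 0\right)}{-13 + 448 + 2 \left(\left(-3\right) 2 + 3 \cdot 0\right)} - 2099 = \frac{2 \left(-6 + 0\right)}{-13 + 448 + 2 \left(-6 + 0\right)} - 2099 = 2 \left(-6\right) \frac{1}{-13 + 448 + 2 \left(-6\right)} - 2099 = 2 \left(-6\right) \frac{1}{-13 + 448 - 12} - 2099 = 2 \left(-6\right) \frac{1}{423} - 2099 = - \frac{4}{141} - 2099 = - \frac{295963}{141}$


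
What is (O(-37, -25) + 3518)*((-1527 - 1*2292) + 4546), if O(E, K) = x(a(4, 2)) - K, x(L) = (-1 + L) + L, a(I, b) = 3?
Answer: 2579396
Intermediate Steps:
x(L) = -1 + 2*L
O(E, K) = 5 - K (O(E, K) = (-1 + 2*3) - K = (-1 + 6) - K = 5 - K)
(O(-37, -25) + 3518)*((-1527 - 1*2292) + 4546) = ((5 - 1*(-25)) + 3518)*((-1527 - 1*2292) + 4546) = ((5 + 25) + 3518)*((-1527 - 2292) + 4546) = (30 + 3518)*(-3819 + 4546) = 3548*727 = 2579396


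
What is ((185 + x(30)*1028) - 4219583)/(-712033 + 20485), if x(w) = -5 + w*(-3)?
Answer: 2158529/345774 ≈ 6.2426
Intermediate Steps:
x(w) = -5 - 3*w
((185 + x(30)*1028) - 4219583)/(-712033 + 20485) = ((185 + (-5 - 3*30)*1028) - 4219583)/(-712033 + 20485) = ((185 + (-5 - 90)*1028) - 4219583)/(-691548) = ((185 - 95*1028) - 4219583)*(-1/691548) = ((185 - 97660) - 4219583)*(-1/691548) = (-97475 - 4219583)*(-1/691548) = -4317058*(-1/691548) = 2158529/345774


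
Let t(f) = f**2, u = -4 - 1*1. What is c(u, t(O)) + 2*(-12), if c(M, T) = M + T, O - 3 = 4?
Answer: 20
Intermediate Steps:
O = 7 (O = 3 + 4 = 7)
u = -5 (u = -4 - 1 = -5)
c(u, t(O)) + 2*(-12) = (-5 + 7**2) + 2*(-12) = (-5 + 49) - 24 = 44 - 24 = 20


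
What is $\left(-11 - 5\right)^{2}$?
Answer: $256$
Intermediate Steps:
$\left(-11 - 5\right)^{2} = \left(-16\right)^{2} = 256$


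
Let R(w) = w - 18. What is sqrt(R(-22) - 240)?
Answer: 2*I*sqrt(70) ≈ 16.733*I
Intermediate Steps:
R(w) = -18 + w
sqrt(R(-22) - 240) = sqrt((-18 - 22) - 240) = sqrt(-40 - 240) = sqrt(-280) = 2*I*sqrt(70)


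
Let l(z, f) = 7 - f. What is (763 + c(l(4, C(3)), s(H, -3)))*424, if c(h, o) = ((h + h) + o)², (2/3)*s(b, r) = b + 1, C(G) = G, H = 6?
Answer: 468626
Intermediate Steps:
s(b, r) = 3/2 + 3*b/2 (s(b, r) = 3*(b + 1)/2 = 3*(1 + b)/2 = 3/2 + 3*b/2)
c(h, o) = (o + 2*h)² (c(h, o) = (2*h + o)² = (o + 2*h)²)
(763 + c(l(4, C(3)), s(H, -3)))*424 = (763 + ((3/2 + (3/2)*6) + 2*(7 - 1*3))²)*424 = (763 + ((3/2 + 9) + 2*(7 - 3))²)*424 = (763 + (21/2 + 2*4)²)*424 = (763 + (21/2 + 8)²)*424 = (763 + (37/2)²)*424 = (763 + 1369/4)*424 = (4421/4)*424 = 468626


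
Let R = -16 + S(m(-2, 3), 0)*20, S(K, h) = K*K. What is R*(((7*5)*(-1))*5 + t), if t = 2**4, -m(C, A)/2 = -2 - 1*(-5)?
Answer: -111936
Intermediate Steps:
m(C, A) = -6 (m(C, A) = -2*(-2 - 1*(-5)) = -2*(-2 + 5) = -2*3 = -6)
S(K, h) = K**2
t = 16
R = 704 (R = -16 + (-6)**2*20 = -16 + 36*20 = -16 + 720 = 704)
R*(((7*5)*(-1))*5 + t) = 704*(((7*5)*(-1))*5 + 16) = 704*((35*(-1))*5 + 16) = 704*(-35*5 + 16) = 704*(-175 + 16) = 704*(-159) = -111936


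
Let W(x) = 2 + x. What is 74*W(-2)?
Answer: 0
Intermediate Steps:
74*W(-2) = 74*(2 - 2) = 74*0 = 0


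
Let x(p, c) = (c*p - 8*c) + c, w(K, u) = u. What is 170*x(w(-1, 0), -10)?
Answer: 11900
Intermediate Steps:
x(p, c) = -7*c + c*p (x(p, c) = (-8*c + c*p) + c = -7*c + c*p)
170*x(w(-1, 0), -10) = 170*(-10*(-7 + 0)) = 170*(-10*(-7)) = 170*70 = 11900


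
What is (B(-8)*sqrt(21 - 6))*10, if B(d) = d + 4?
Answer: -40*sqrt(15) ≈ -154.92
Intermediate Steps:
B(d) = 4 + d
(B(-8)*sqrt(21 - 6))*10 = ((4 - 8)*sqrt(21 - 6))*10 = -4*sqrt(15)*10 = -40*sqrt(15)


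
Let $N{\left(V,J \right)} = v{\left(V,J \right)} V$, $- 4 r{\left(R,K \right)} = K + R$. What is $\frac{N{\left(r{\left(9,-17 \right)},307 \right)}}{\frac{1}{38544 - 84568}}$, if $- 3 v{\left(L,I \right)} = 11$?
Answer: $\frac{1012528}{3} \approx 3.3751 \cdot 10^{5}$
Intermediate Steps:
$r{\left(R,K \right)} = - \frac{K}{4} - \frac{R}{4}$ ($r{\left(R,K \right)} = - \frac{K + R}{4} = - \frac{K}{4} - \frac{R}{4}$)
$v{\left(L,I \right)} = - \frac{11}{3}$ ($v{\left(L,I \right)} = \left(- \frac{1}{3}\right) 11 = - \frac{11}{3}$)
$N{\left(V,J \right)} = - \frac{11 V}{3}$
$\frac{N{\left(r{\left(9,-17 \right)},307 \right)}}{\frac{1}{38544 - 84568}} = \frac{\left(- \frac{11}{3}\right) \left(\left(- \frac{1}{4}\right) \left(-17\right) - \frac{9}{4}\right)}{\frac{1}{38544 - 84568}} = \frac{\left(- \frac{11}{3}\right) \left(\frac{17}{4} - \frac{9}{4}\right)}{\frac{1}{-46024}} = \frac{\left(- \frac{11}{3}\right) 2}{- \frac{1}{46024}} = \left(- \frac{22}{3}\right) \left(-46024\right) = \frac{1012528}{3}$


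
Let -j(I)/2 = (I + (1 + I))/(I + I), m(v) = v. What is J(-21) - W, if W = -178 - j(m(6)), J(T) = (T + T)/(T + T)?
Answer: 1061/6 ≈ 176.83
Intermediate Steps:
J(T) = 1 (J(T) = (2*T)/((2*T)) = (2*T)*(1/(2*T)) = 1)
j(I) = -(1 + 2*I)/I (j(I) = -2*(I + (1 + I))/(I + I) = -2*(1 + 2*I)/(2*I) = -2*(1 + 2*I)*1/(2*I) = -(1 + 2*I)/I)
W = -1055/6 (W = -178 - (-2 - 1/6) = -178 - (-2 - 1*⅙) = -178 - (-2 - ⅙) = -178 - 1*(-13/6) = -178 + 13/6 = -1055/6 ≈ -175.83)
J(-21) - W = 1 - 1*(-1055/6) = 1 + 1055/6 = 1061/6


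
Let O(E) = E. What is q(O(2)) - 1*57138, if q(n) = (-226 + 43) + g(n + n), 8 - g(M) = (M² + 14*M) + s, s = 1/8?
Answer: -459081/8 ≈ -57385.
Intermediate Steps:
s = ⅛ ≈ 0.12500
g(M) = 63/8 - M² - 14*M (g(M) = 8 - ((M² + 14*M) + ⅛) = 8 - (⅛ + M² + 14*M) = 8 + (-⅛ - M² - 14*M) = 63/8 - M² - 14*M)
q(n) = -1401/8 - 28*n - 4*n² (q(n) = (-226 + 43) + (63/8 - (n + n)² - 14*(n + n)) = -183 + (63/8 - (2*n)² - 28*n) = -183 + (63/8 - 4*n² - 28*n) = -183 + (63/8 - 28*n - 4*n²) = -1401/8 - 28*n - 4*n²)
q(O(2)) - 1*57138 = (-1401/8 - 28*2 - 4*2²) - 1*57138 = (-1401/8 - 56 - 4*4) - 57138 = (-1401/8 - 56 - 16) - 57138 = -1977/8 - 57138 = -459081/8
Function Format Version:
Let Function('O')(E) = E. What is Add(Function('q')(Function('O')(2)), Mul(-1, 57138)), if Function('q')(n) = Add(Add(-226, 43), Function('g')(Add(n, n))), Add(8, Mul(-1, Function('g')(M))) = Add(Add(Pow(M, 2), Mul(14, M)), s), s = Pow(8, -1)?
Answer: Rational(-459081, 8) ≈ -57385.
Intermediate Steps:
s = Rational(1, 8) ≈ 0.12500
Function('g')(M) = Add(Rational(63, 8), Mul(-1, Pow(M, 2)), Mul(-14, M)) (Function('g')(M) = Add(8, Mul(-1, Add(Add(Pow(M, 2), Mul(14, M)), Rational(1, 8)))) = Add(8, Mul(-1, Add(Rational(1, 8), Pow(M, 2), Mul(14, M)))) = Add(8, Add(Rational(-1, 8), Mul(-1, Pow(M, 2)), Mul(-14, M))) = Add(Rational(63, 8), Mul(-1, Pow(M, 2)), Mul(-14, M)))
Function('q')(n) = Add(Rational(-1401, 8), Mul(-28, n), Mul(-4, Pow(n, 2))) (Function('q')(n) = Add(Add(-226, 43), Add(Rational(63, 8), Mul(-1, Pow(Add(n, n), 2)), Mul(-14, Add(n, n)))) = Add(-183, Add(Rational(63, 8), Mul(-1, Pow(Mul(2, n), 2)), Mul(-14, Mul(2, n)))) = Add(-183, Add(Rational(63, 8), Mul(-1, Mul(4, Pow(n, 2))), Mul(-28, n))) = Add(-183, Add(Rational(63, 8), Mul(-4, Pow(n, 2)), Mul(-28, n))) = Add(-183, Add(Rational(63, 8), Mul(-28, n), Mul(-4, Pow(n, 2)))) = Add(Rational(-1401, 8), Mul(-28, n), Mul(-4, Pow(n, 2))))
Add(Function('q')(Function('O')(2)), Mul(-1, 57138)) = Add(Add(Rational(-1401, 8), Mul(-28, 2), Mul(-4, Pow(2, 2))), Mul(-1, 57138)) = Add(Add(Rational(-1401, 8), -56, Mul(-4, 4)), -57138) = Add(Add(Rational(-1401, 8), -56, -16), -57138) = Add(Rational(-1977, 8), -57138) = Rational(-459081, 8)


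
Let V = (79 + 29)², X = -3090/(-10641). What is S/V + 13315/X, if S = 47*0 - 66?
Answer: 9181181359/200232 ≈ 45853.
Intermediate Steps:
X = 1030/3547 (X = -3090*(-1/10641) = 1030/3547 ≈ 0.29039)
S = -66 (S = 0 - 66 = -66)
V = 11664 (V = 108² = 11664)
S/V + 13315/X = -66/11664 + 13315/(1030/3547) = -66*1/11664 + 13315*(3547/1030) = -11/1944 + 9445661/206 = 9181181359/200232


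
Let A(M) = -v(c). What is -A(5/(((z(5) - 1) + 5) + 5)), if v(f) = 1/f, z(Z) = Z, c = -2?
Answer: -½ ≈ -0.50000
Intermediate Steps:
A(M) = ½ (A(M) = -1/(-2) = -1*(-½) = ½)
-A(5/(((z(5) - 1) + 5) + 5)) = -1*½ = -½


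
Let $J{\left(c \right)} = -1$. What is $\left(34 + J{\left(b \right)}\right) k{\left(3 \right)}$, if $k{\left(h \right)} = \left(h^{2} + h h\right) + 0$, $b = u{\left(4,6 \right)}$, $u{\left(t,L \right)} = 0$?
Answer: $594$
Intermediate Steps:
$b = 0$
$k{\left(h \right)} = 2 h^{2}$ ($k{\left(h \right)} = \left(h^{2} + h^{2}\right) + 0 = 2 h^{2} + 0 = 2 h^{2}$)
$\left(34 + J{\left(b \right)}\right) k{\left(3 \right)} = \left(34 - 1\right) 2 \cdot 3^{2} = 33 \cdot 2 \cdot 9 = 33 \cdot 18 = 594$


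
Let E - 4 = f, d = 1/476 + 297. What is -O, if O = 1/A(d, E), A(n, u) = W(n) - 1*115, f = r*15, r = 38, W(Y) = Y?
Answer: -476/86633 ≈ -0.0054944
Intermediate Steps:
d = 141373/476 (d = 1/476 + 297 = 141373/476 ≈ 297.00)
f = 570 (f = 38*15 = 570)
E = 574 (E = 4 + 570 = 574)
A(n, u) = -115 + n (A(n, u) = n - 1*115 = n - 115 = -115 + n)
O = 476/86633 (O = 1/(-115 + 141373/476) = 1/(86633/476) = 476/86633 ≈ 0.0054944)
-O = -1*476/86633 = -476/86633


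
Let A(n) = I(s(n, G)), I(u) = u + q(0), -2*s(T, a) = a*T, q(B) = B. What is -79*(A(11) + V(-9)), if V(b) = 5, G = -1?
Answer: -1659/2 ≈ -829.50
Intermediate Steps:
s(T, a) = -T*a/2 (s(T, a) = -a*T/2 = -T*a/2)
I(u) = u (I(u) = u + 0 = u)
A(n) = n/2 (A(n) = -1/2*n*(-1) = n/2)
-79*(A(11) + V(-9)) = -79*((1/2)*11 + 5) = -79*(11/2 + 5) = -79*21/2 = -1659/2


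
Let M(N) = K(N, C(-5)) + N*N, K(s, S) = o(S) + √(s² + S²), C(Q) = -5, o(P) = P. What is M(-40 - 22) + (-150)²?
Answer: 26339 + √3869 ≈ 26401.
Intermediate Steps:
K(s, S) = S + √(S² + s²) (K(s, S) = S + √(s² + S²) = S + √(S² + s²))
M(N) = -5 + N² + √(25 + N²) (M(N) = (-5 + √((-5)² + N²)) + N*N = (-5 + √(25 + N²)) + N² = -5 + N² + √(25 + N²))
M(-40 - 22) + (-150)² = (-5 + (-40 - 22)² + √(25 + (-40 - 22)²)) + (-150)² = (-5 + (-62)² + √(25 + (-62)²)) + 22500 = (-5 + 3844 + √(25 + 3844)) + 22500 = (-5 + 3844 + √3869) + 22500 = (3839 + √3869) + 22500 = 26339 + √3869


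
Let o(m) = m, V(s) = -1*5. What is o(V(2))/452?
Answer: -5/452 ≈ -0.011062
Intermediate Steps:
V(s) = -5
o(V(2))/452 = -5/452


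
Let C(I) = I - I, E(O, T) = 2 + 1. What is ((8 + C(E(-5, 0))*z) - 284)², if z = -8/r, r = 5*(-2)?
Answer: 76176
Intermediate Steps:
E(O, T) = 3
C(I) = 0
r = -10
z = ⅘ (z = -8/(-10) = -8*(-⅒) = ⅘ ≈ 0.80000)
((8 + C(E(-5, 0))*z) - 284)² = ((8 + 0*(⅘)) - 284)² = ((8 + 0) - 284)² = (8 - 284)² = (-276)² = 76176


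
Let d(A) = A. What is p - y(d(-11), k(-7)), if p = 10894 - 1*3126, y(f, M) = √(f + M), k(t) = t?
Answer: 7768 - 3*I*√2 ≈ 7768.0 - 4.2426*I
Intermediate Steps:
y(f, M) = √(M + f)
p = 7768 (p = 10894 - 3126 = 7768)
p - y(d(-11), k(-7)) = 7768 - √(-7 - 11) = 7768 - √(-18) = 7768 - 3*I*√2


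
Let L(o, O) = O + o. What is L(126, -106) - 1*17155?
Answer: -17135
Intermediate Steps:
L(126, -106) - 1*17155 = (-106 + 126) - 1*17155 = 20 - 17155 = -17135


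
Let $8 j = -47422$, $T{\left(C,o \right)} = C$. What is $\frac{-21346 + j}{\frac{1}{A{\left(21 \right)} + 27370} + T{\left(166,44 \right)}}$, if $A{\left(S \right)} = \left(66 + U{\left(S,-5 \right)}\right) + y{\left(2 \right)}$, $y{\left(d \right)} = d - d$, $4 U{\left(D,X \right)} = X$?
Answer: $- \frac{3990658735}{24288904} \approx -164.3$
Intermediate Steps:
$U{\left(D,X \right)} = \frac{X}{4}$
$y{\left(d \right)} = 0$
$A{\left(S \right)} = \frac{259}{4}$ ($A{\left(S \right)} = \left(66 + \frac{1}{4} \left(-5\right)\right) + 0 = \left(66 - \frac{5}{4}\right) + 0 = \frac{259}{4} + 0 = \frac{259}{4}$)
$j = - \frac{23711}{4}$ ($j = \frac{1}{8} \left(-47422\right) = - \frac{23711}{4} \approx -5927.8$)
$\frac{-21346 + j}{\frac{1}{A{\left(21 \right)} + 27370} + T{\left(166,44 \right)}} = \frac{-21346 - \frac{23711}{4}}{\frac{1}{\frac{259}{4} + 27370} + 166} = - \frac{109095}{4 \left(\frac{1}{\frac{109739}{4}} + 166\right)} = - \frac{109095}{4 \left(\frac{4}{109739} + 166\right)} = - \frac{109095}{4 \cdot \frac{18216678}{109739}} = \left(- \frac{109095}{4}\right) \frac{109739}{18216678} = - \frac{3990658735}{24288904}$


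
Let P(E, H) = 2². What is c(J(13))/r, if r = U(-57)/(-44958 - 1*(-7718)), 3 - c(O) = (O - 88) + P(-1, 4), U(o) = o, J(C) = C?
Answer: 145040/3 ≈ 48347.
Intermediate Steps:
P(E, H) = 4
c(O) = 87 - O (c(O) = 3 - ((O - 88) + 4) = 3 - ((-88 + O) + 4) = 3 - (-84 + O) = 3 + (84 - O) = 87 - O)
r = 3/1960 (r = -57/(-44958 - 1*(-7718)) = -57/(-44958 + 7718) = -57/(-37240) = -57*(-1/37240) = 3/1960 ≈ 0.0015306)
c(J(13))/r = (87 - 1*13)/(3/1960) = (87 - 13)*(1960/3) = 74*(1960/3) = 145040/3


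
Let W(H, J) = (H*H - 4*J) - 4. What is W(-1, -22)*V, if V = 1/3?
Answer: 85/3 ≈ 28.333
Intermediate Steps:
W(H, J) = -4 + H² - 4*J (W(H, J) = (H² - 4*J) - 4 = -4 + H² - 4*J)
V = ⅓ ≈ 0.33333
W(-1, -22)*V = (-4 + (-1)² - 4*(-22))*(⅓) = (-4 + 1 + 88)*(⅓) = 85*(⅓) = 85/3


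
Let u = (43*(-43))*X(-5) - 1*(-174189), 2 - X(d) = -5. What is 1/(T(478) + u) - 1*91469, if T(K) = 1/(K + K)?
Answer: -14100054008057/154151177 ≈ -91469.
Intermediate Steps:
T(K) = 1/(2*K)
X(d) = 7 (X(d) = 2 - 1*(-5) = 2 + 5 = 7)
u = 161246 (u = (43*(-43))*7 - 1*(-174189) = -1849*7 + 174189 = -12943 + 174189 = 161246)
1/(T(478) + u) - 1*91469 = 1/((½)/478 + 161246) - 1*91469 = 1/((½)*(1/478) + 161246) - 91469 = 1/(1/956 + 161246) - 91469 = 1/(154151177/956) - 91469 = 956/154151177 - 91469 = -14100054008057/154151177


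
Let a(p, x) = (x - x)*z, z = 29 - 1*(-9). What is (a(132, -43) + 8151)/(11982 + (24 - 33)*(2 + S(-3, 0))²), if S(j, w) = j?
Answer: 209/307 ≈ 0.68078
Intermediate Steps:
z = 38 (z = 29 + 9 = 38)
a(p, x) = 0 (a(p, x) = (x - x)*38 = 0*38 = 0)
(a(132, -43) + 8151)/(11982 + (24 - 33)*(2 + S(-3, 0))²) = (0 + 8151)/(11982 + (24 - 33)*(2 - 3)²) = 8151/(11982 - 9*(-1)²) = 8151/(11982 - 9*1) = 8151/(11982 - 9) = 8151/11973 = 8151*(1/11973) = 209/307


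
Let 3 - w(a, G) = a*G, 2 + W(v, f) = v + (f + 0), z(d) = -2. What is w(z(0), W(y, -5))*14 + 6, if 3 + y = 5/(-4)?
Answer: -267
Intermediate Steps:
y = -17/4 (y = -3 + 5/(-4) = -3 + 5*(-1/4) = -3 - 5/4 = -17/4 ≈ -4.2500)
W(v, f) = -2 + f + v (W(v, f) = -2 + (v + (f + 0)) = -2 + (v + f) = -2 + (f + v) = -2 + f + v)
w(a, G) = 3 - G*a (w(a, G) = 3 - a*G = 3 - G*a)
w(z(0), W(y, -5))*14 + 6 = (3 - 1*(-2 - 5 - 17/4)*(-2))*14 + 6 = (3 - 1*(-45/4)*(-2))*14 + 6 = (3 - 45/2)*14 + 6 = -39/2*14 + 6 = -273 + 6 = -267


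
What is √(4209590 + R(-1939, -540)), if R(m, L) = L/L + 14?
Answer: √4209605 ≈ 2051.7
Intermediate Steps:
R(m, L) = 15 (R(m, L) = 1 + 14 = 15)
√(4209590 + R(-1939, -540)) = √(4209590 + 15) = √4209605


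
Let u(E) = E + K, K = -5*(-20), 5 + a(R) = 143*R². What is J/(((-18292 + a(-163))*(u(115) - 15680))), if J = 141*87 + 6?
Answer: -4091/19491415850 ≈ -2.0989e-7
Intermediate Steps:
a(R) = -5 + 143*R²
K = 100
u(E) = 100 + E (u(E) = E + 100 = 100 + E)
J = 12273 (J = 12267 + 6 = 12273)
J/(((-18292 + a(-163))*(u(115) - 15680))) = 12273/(((-18292 + (-5 + 143*(-163)²))*((100 + 115) - 15680))) = 12273/(((-18292 + (-5 + 143*26569))*(215 - 15680))) = 12273/(((-18292 + (-5 + 3799367))*(-15465))) = 12273/(((-18292 + 3799362)*(-15465))) = 12273/((3781070*(-15465))) = 12273/(-58474247550) = 12273*(-1/58474247550) = -4091/19491415850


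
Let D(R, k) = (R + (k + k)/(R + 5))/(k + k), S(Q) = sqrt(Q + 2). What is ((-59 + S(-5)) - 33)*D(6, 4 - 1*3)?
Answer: -3128/11 + 34*I*sqrt(3)/11 ≈ -284.36 + 5.3536*I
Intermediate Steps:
S(Q) = sqrt(2 + Q)
D(R, k) = (R + 2*k/(5 + R))/(2*k) (D(R, k) = (R + (2*k)/(5 + R))/((2*k)) = (R + 2*k/(5 + R))*(1/(2*k)) = (R + 2*k/(5 + R))/(2*k))
((-59 + S(-5)) - 33)*D(6, 4 - 1*3) = ((-59 + sqrt(2 - 5)) - 33)*((6**2 + 2*(4 - 1*3) + 5*6)/(2*(4 - 1*3)*(5 + 6))) = ((-59 + sqrt(-3)) - 33)*((1/2)*(36 + 2*(4 - 3) + 30)/((4 - 3)*11)) = ((-59 + I*sqrt(3)) - 33)*((1/2)*(1/11)*(36 + 2*1 + 30)/1) = (-92 + I*sqrt(3))*((1/2)*1*(1/11)*(36 + 2 + 30)) = (-92 + I*sqrt(3))*((1/2)*1*(1/11)*68) = (-92 + I*sqrt(3))*(34/11) = -3128/11 + 34*I*sqrt(3)/11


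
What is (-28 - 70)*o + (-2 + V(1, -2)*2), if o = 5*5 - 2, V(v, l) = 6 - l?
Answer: -2240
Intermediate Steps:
o = 23 (o = 25 - 2 = 23)
(-28 - 70)*o + (-2 + V(1, -2)*2) = (-28 - 70)*23 + (-2 + (6 - 1*(-2))*2) = -98*23 + (-2 + (6 + 2)*2) = -2254 + (-2 + 8*2) = -2254 + (-2 + 16) = -2254 + 14 = -2240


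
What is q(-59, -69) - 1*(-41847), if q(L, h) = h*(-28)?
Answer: 43779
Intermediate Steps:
q(L, h) = -28*h
q(-59, -69) - 1*(-41847) = -28*(-69) - 1*(-41847) = 1932 + 41847 = 43779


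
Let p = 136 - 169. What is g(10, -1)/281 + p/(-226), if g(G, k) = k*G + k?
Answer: 6787/63506 ≈ 0.10687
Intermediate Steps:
g(G, k) = k + G*k (g(G, k) = G*k + k = k + G*k)
p = -33
g(10, -1)/281 + p/(-226) = -(1 + 10)/281 - 33/(-226) = -1*11*(1/281) - 33*(-1/226) = -11*1/281 + 33/226 = -11/281 + 33/226 = 6787/63506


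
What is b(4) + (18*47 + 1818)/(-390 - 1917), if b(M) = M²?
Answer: 11416/769 ≈ 14.845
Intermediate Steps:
b(4) + (18*47 + 1818)/(-390 - 1917) = 4² + (18*47 + 1818)/(-390 - 1917) = 16 + (846 + 1818)/(-2307) = 16 + 2664*(-1/2307) = 16 - 888/769 = 11416/769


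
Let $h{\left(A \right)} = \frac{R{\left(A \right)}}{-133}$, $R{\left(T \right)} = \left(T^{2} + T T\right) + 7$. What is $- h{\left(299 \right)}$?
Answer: $\frac{9411}{7} \approx 1344.4$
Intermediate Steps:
$R{\left(T \right)} = 7 + 2 T^{2}$ ($R{\left(T \right)} = \left(T^{2} + T^{2}\right) + 7 = 2 T^{2} + 7 = 7 + 2 T^{2}$)
$h{\left(A \right)} = - \frac{1}{19} - \frac{2 A^{2}}{133}$ ($h{\left(A \right)} = \frac{7 + 2 A^{2}}{-133} = \left(7 + 2 A^{2}\right) \left(- \frac{1}{133}\right) = - \frac{1}{19} - \frac{2 A^{2}}{133}$)
$- h{\left(299 \right)} = - (- \frac{1}{19} - \frac{2 \cdot 299^{2}}{133}) = - (- \frac{1}{19} - \frac{178802}{133}) = \left(-1\right) \left(- \frac{9411}{7}\right) = \frac{9411}{7}$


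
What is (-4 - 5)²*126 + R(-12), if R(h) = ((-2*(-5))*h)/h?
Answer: 10216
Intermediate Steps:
R(h) = 10 (R(h) = (10*h)/h = 10)
(-4 - 5)²*126 + R(-12) = (-4 - 5)²*126 + 10 = (-9)²*126 + 10 = 81*126 + 10 = 10206 + 10 = 10216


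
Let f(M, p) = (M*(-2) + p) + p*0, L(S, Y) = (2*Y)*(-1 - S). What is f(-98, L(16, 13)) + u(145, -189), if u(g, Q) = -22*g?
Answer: -3436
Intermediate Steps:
L(S, Y) = 2*Y*(-1 - S)
f(M, p) = p - 2*M (f(M, p) = (-2*M + p) + 0 = (p - 2*M) + 0 = p - 2*M)
f(-98, L(16, 13)) + u(145, -189) = (-2*13*(1 + 16) - 2*(-98)) - 22*145 = (-2*13*17 + 196) - 3190 = (-442 + 196) - 3190 = -246 - 3190 = -3436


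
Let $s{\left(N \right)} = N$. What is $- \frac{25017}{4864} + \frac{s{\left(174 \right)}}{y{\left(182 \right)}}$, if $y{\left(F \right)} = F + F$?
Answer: $- \frac{2064963}{442624} \approx -4.6653$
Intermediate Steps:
$y{\left(F \right)} = 2 F$
$- \frac{25017}{4864} + \frac{s{\left(174 \right)}}{y{\left(182 \right)}} = - \frac{25017}{4864} + \frac{174}{2 \cdot 182} = \left(-25017\right) \frac{1}{4864} + \frac{174}{364} = - \frac{25017}{4864} + 174 \cdot \frac{1}{364} = - \frac{25017}{4864} + \frac{87}{182} = - \frac{2064963}{442624}$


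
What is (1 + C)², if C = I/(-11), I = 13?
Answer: 4/121 ≈ 0.033058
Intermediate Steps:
C = -13/11 (C = 13/(-11) = 13*(-1/11) = -13/11 ≈ -1.1818)
(1 + C)² = (1 - 13/11)² = (-2/11)² = 4/121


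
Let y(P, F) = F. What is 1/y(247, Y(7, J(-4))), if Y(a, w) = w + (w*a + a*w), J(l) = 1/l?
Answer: -4/15 ≈ -0.26667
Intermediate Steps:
Y(a, w) = w + 2*a*w (Y(a, w) = w + (a*w + a*w) = w + 2*a*w)
1/y(247, Y(7, J(-4))) = 1/((1 + 2*7)/(-4)) = 1/(-(1 + 14)/4) = 1/(-1/4*15) = 1/(-15/4) = -4/15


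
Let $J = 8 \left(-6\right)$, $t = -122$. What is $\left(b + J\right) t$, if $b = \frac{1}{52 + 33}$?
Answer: $\frac{497638}{85} \approx 5854.6$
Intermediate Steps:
$J = -48$
$b = \frac{1}{85} \approx 0.011765$
$\left(b + J\right) t = \left(\frac{1}{85} - 48\right) \left(-122\right) = \left(- \frac{4079}{85}\right) \left(-122\right) = \frac{497638}{85}$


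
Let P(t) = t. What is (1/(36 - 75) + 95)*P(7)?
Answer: 25928/39 ≈ 664.82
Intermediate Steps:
(1/(36 - 75) + 95)*P(7) = (1/(36 - 75) + 95)*7 = (1/(-39) + 95)*7 = (-1/39 + 95)*7 = (3704/39)*7 = 25928/39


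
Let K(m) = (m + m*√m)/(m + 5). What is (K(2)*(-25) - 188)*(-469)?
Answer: 91522 + 3350*√2 ≈ 96260.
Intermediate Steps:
K(m) = (m + m^(3/2))/(5 + m)
(K(2)*(-25) - 188)*(-469) = (((2 + 2^(3/2))/(5 + 2))*(-25) - 188)*(-469) = (((2 + 2*√2)/7)*(-25) - 188)*(-469) = ((2/7 + 2*√2/7)*(-25) - 188)*(-469) = ((-50/7 - 50*√2/7) - 188)*(-469) = (-1366/7 - 50*√2/7)*(-469) = 91522 + 3350*√2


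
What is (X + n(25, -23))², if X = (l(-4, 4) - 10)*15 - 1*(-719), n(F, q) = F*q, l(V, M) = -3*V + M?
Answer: 54756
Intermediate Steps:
l(V, M) = M - 3*V
X = 809 (X = ((4 - 3*(-4)) - 10)*15 - 1*(-719) = ((4 + 12) - 10)*15 + 719 = (16 - 10)*15 + 719 = 6*15 + 719 = 90 + 719 = 809)
(X + n(25, -23))² = (809 + 25*(-23))² = (809 - 575)² = 234² = 54756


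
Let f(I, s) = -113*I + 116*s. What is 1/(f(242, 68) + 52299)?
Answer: 1/32841 ≈ 3.0450e-5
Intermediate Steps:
1/(f(242, 68) + 52299) = 1/((-113*242 + 116*68) + 52299) = 1/((-27346 + 7888) + 52299) = 1/(-19458 + 52299) = 1/32841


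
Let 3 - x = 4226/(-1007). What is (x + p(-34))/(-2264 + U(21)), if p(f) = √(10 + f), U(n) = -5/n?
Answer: -152187/47881843 - 42*I*√6/47549 ≈ -0.0031784 - 0.0021636*I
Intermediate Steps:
x = 7247/1007 (x = 3 - 4226/(-1007) = 3 - 4226*(-1)/1007 = 3 - 1*(-4226/1007) = 3 + 4226/1007 = 7247/1007 ≈ 7.1966)
(x + p(-34))/(-2264 + U(21)) = (7247/1007 + √(10 - 34))/(-2264 - 5/21) = (7247/1007 + √(-24))/(-2264 - 5*1/21) = (7247/1007 + 2*I*√6)/(-2264 - 5/21) = (7247/1007 + 2*I*√6)/(-47549/21) = (7247/1007 + 2*I*√6)*(-21/47549) = -152187/47881843 - 42*I*√6/47549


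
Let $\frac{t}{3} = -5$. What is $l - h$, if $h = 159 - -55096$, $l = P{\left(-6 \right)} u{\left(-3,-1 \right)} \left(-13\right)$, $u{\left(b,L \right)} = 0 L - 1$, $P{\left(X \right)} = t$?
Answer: $-55450$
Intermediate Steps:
$t = -15$ ($t = 3 \left(-5\right) = -15$)
$P{\left(X \right)} = -15$
$u{\left(b,L \right)} = -1$ ($u{\left(b,L \right)} = 0 - 1 = -1$)
$l = -195$ ($l = \left(-15\right) \left(-1\right) \left(-13\right) = 15 \left(-13\right) = -195$)
$h = 55255$ ($h = 159 + 55096 = 55255$)
$l - h = -195 - 55255 = -55450$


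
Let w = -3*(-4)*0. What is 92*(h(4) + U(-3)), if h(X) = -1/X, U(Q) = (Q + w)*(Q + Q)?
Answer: 1633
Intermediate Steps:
w = 0 (w = 12*0 = 0)
U(Q) = 2*Q² (U(Q) = (Q + 0)*(Q + Q) = Q*(2*Q) = 2*Q²)
92*(h(4) + U(-3)) = 92*(-1/4 + 2*(-3)²) = 92*(-1*¼ + 2*9) = 92*(-¼ + 18) = 92*(71/4) = 1633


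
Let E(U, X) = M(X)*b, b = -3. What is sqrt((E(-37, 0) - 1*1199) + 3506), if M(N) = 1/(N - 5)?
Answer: 3*sqrt(6410)/5 ≈ 48.037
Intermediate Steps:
M(N) = 1/(-5 + N)
E(U, X) = -3/(-5 + X)
sqrt((E(-37, 0) - 1*1199) + 3506) = sqrt((-3/(-5 + 0) - 1*1199) + 3506) = sqrt((-3/(-5) - 1199) + 3506) = sqrt((-3*(-1/5) - 1199) + 3506) = sqrt((3/5 - 1199) + 3506) = sqrt(-5992/5 + 3506) = sqrt(11538/5) = 3*sqrt(6410)/5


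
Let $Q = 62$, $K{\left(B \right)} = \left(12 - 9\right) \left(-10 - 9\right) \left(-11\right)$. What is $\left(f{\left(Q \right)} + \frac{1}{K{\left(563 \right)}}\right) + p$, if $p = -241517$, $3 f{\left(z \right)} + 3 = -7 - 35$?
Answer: $- \frac{151440563}{627} \approx -2.4153 \cdot 10^{5}$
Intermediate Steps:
$K{\left(B \right)} = 627$ ($K{\left(B \right)} = 3 \left(-19\right) \left(-11\right) = \left(-57\right) \left(-11\right) = 627$)
$f{\left(z \right)} = -15$ ($f{\left(z \right)} = -1 + \frac{-7 - 35}{3} = -1 + \frac{1}{3} \left(-42\right) = -1 - 14 = -15$)
$\left(f{\left(Q \right)} + \frac{1}{K{\left(563 \right)}}\right) + p = \left(-15 + \frac{1}{627}\right) - 241517 = - \frac{9404}{627} - 241517 = - \frac{151440563}{627}$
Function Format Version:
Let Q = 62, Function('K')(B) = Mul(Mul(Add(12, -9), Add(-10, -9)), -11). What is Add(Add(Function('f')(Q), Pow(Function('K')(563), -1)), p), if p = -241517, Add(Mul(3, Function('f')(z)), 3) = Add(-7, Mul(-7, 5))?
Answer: Rational(-151440563, 627) ≈ -2.4153e+5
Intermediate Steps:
Function('K')(B) = 627 (Function('K')(B) = Mul(Mul(3, -19), -11) = Mul(-57, -11) = 627)
Function('f')(z) = -15 (Function('f')(z) = Add(-1, Mul(Rational(1, 3), Add(-7, Mul(-7, 5)))) = Add(-1, Mul(Rational(1, 3), Add(-7, -35))) = Add(-1, Mul(Rational(1, 3), -42)) = Add(-1, -14) = -15)
Add(Add(Function('f')(Q), Pow(Function('K')(563), -1)), p) = Add(Add(-15, Pow(627, -1)), -241517) = Add(Add(-15, Rational(1, 627)), -241517) = Add(Rational(-9404, 627), -241517) = Rational(-151440563, 627)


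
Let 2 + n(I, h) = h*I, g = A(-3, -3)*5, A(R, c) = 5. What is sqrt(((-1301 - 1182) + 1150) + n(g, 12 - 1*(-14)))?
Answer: I*sqrt(685) ≈ 26.173*I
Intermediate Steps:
g = 25 (g = 5*5 = 25)
n(I, h) = -2 + I*h (n(I, h) = -2 + h*I = -2 + I*h)
sqrt(((-1301 - 1182) + 1150) + n(g, 12 - 1*(-14))) = sqrt(((-1301 - 1182) + 1150) + (-2 + 25*(12 - 1*(-14)))) = sqrt((-2483 + 1150) + (-2 + 25*(12 + 14))) = sqrt(-1333 + (-2 + 25*26)) = sqrt(-1333 + (-2 + 650)) = sqrt(-1333 + 648) = sqrt(-685) = I*sqrt(685)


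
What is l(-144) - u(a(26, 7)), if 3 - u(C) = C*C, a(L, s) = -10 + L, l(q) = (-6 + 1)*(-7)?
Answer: 288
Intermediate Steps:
l(q) = 35 (l(q) = -5*(-7) = 35)
u(C) = 3 - C**2 (u(C) = 3 - C*C = 3 - C**2)
l(-144) - u(a(26, 7)) = 35 - (3 - (-10 + 26)**2) = 35 - (3 - 1*16**2) = 35 - (3 - 1*256) = 35 - (3 - 256) = 35 - 1*(-253) = 35 + 253 = 288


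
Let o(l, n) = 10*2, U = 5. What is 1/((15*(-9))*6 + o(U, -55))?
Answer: -1/790 ≈ -0.0012658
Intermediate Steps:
o(l, n) = 20
1/((15*(-9))*6 + o(U, -55)) = 1/((15*(-9))*6 + 20) = 1/(-135*6 + 20) = 1/(-810 + 20) = 1/(-790) = -1/790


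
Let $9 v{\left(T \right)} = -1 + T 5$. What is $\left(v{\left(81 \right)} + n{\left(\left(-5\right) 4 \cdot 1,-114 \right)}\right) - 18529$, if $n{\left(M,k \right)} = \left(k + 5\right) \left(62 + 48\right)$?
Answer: $- \frac{274267}{9} \approx -30474.0$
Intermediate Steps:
$v{\left(T \right)} = - \frac{1}{9} + \frac{5 T}{9}$ ($v{\left(T \right)} = \frac{-1 + T 5}{9} = \frac{-1 + 5 T}{9} = - \frac{1}{9} + \frac{5 T}{9}$)
$n{\left(M,k \right)} = 550 + 110 k$ ($n{\left(M,k \right)} = \left(5 + k\right) 110 = 550 + 110 k$)
$\left(v{\left(81 \right)} + n{\left(\left(-5\right) 4 \cdot 1,-114 \right)}\right) - 18529 = \left(\left(- \frac{1}{9} + \frac{5}{9} \cdot 81\right) + \left(550 + 110 \left(-114\right)\right)\right) - 18529 = \left(\left(- \frac{1}{9} + 45\right) + \left(550 - 12540\right)\right) - 18529 = \left(\frac{404}{9} - 11990\right) - 18529 = - \frac{107506}{9} - 18529 = - \frac{274267}{9}$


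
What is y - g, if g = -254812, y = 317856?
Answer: 572668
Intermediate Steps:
y - g = 317856 - 1*(-254812) = 317856 + 254812 = 572668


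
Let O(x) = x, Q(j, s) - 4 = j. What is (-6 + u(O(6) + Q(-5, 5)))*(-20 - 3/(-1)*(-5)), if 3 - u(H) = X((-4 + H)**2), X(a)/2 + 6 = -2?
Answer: -455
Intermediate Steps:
Q(j, s) = 4 + j
X(a) = -16 (X(a) = -12 + 2*(-2) = -12 - 4 = -16)
u(H) = 19 (u(H) = 3 - 1*(-16) = 3 + 16 = 19)
(-6 + u(O(6) + Q(-5, 5)))*(-20 - 3/(-1)*(-5)) = (-6 + 19)*(-20 - 3/(-1)*(-5)) = 13*(-20 - 3*(-1)*(-5)) = 13*(-20 + 3*(-5)) = 13*(-20 - 15) = 13*(-35) = -455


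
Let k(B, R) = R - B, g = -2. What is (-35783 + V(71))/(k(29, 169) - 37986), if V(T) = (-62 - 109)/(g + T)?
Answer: 411533/435229 ≈ 0.94555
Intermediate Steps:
V(T) = -171/(-2 + T) (V(T) = (-62 - 109)/(-2 + T) = -171/(-2 + T))
(-35783 + V(71))/(k(29, 169) - 37986) = (-35783 - 171/(-2 + 71))/((169 - 1*29) - 37986) = (-35783 - 171/69)/((169 - 29) - 37986) = (-35783 - 171*1/69)/(140 - 37986) = (-35783 - 57/23)/(-37846) = -823066/23*(-1/37846) = 411533/435229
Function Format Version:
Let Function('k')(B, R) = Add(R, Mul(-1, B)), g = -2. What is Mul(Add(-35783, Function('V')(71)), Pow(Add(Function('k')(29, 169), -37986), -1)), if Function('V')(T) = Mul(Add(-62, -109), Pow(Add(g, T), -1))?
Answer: Rational(411533, 435229) ≈ 0.94555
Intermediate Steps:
Function('V')(T) = Mul(-171, Pow(Add(-2, T), -1)) (Function('V')(T) = Mul(Add(-62, -109), Pow(Add(-2, T), -1)) = Mul(-171, Pow(Add(-2, T), -1)))
Mul(Add(-35783, Function('V')(71)), Pow(Add(Function('k')(29, 169), -37986), -1)) = Mul(Add(-35783, Mul(-171, Pow(Add(-2, 71), -1))), Pow(Add(Add(169, Mul(-1, 29)), -37986), -1)) = Mul(Add(-35783, Mul(-171, Pow(69, -1))), Pow(Add(Add(169, -29), -37986), -1)) = Mul(Add(-35783, Mul(-171, Rational(1, 69))), Pow(Add(140, -37986), -1)) = Mul(Add(-35783, Rational(-57, 23)), Pow(-37846, -1)) = Mul(Rational(-823066, 23), Rational(-1, 37846)) = Rational(411533, 435229)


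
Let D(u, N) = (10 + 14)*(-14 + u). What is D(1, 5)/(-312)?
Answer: 1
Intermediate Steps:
D(u, N) = -336 + 24*u (D(u, N) = 24*(-14 + u) = -336 + 24*u)
D(1, 5)/(-312) = (-336 + 24*1)/(-312) = (-336 + 24)*(-1/312) = -312*(-1/312) = 1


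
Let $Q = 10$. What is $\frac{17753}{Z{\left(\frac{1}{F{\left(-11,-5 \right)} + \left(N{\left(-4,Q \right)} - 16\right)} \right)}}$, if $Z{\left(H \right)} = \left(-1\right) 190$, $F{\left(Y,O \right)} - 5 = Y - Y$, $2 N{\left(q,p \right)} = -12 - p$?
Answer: $- \frac{17753}{190} \approx -93.437$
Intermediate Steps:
$N{\left(q,p \right)} = -6 - \frac{p}{2}$ ($N{\left(q,p \right)} = \frac{-12 - p}{2} = -6 - \frac{p}{2}$)
$F{\left(Y,O \right)} = 5$ ($F{\left(Y,O \right)} = 5 + \left(Y - Y\right) = 5 + 0 = 5$)
$Z{\left(H \right)} = -190$
$\frac{17753}{Z{\left(\frac{1}{F{\left(-11,-5 \right)} + \left(N{\left(-4,Q \right)} - 16\right)} \right)}} = \frac{17753}{-190} = 17753 \left(- \frac{1}{190}\right) = - \frac{17753}{190}$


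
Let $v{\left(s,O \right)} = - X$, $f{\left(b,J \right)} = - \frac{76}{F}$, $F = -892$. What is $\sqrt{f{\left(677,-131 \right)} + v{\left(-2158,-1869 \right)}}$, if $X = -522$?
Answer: $\frac{5 \sqrt{1038511}}{223} \approx 22.849$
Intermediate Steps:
$f{\left(b,J \right)} = \frac{19}{223}$ ($f{\left(b,J \right)} = - \frac{76}{-892} = \left(-76\right) \left(- \frac{1}{892}\right) = \frac{19}{223}$)
$v{\left(s,O \right)} = 522$ ($v{\left(s,O \right)} = \left(-1\right) \left(-522\right) = 522$)
$\sqrt{f{\left(677,-131 \right)} + v{\left(-2158,-1869 \right)}} = \sqrt{\frac{19}{223} + 522} = \sqrt{\frac{116425}{223}} = \frac{5 \sqrt{1038511}}{223}$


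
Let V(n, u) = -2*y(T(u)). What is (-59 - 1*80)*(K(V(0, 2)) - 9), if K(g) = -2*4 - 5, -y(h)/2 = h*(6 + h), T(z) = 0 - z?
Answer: 3058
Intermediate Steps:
T(z) = -z
y(h) = -2*h*(6 + h)
V(n, u) = -4*u*(6 - u) (V(n, u) = -(-4)*(-u)*(6 - u) = -4*u*(6 - u))
K(g) = -13 (K(g) = -8 - 5 = -13)
(-59 - 1*80)*(K(V(0, 2)) - 9) = (-59 - 1*80)*(-13 - 9) = (-59 - 80)*(-22) = -139*(-22) = 3058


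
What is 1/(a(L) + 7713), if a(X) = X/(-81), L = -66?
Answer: 27/208273 ≈ 0.00012964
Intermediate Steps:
a(X) = -X/81 (a(X) = X*(-1/81) = -X/81)
1/(a(L) + 7713) = 1/(-1/81*(-66) + 7713) = 1/(22/27 + 7713) = 1/(208273/27) = 27/208273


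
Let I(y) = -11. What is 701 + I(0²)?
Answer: 690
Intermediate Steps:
701 + I(0²) = 701 - 11 = 690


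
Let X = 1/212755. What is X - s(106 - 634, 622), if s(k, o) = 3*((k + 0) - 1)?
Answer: 337642186/212755 ≈ 1587.0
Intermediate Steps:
X = 1/212755 ≈ 4.7002e-6
s(k, o) = -3 + 3*k (s(k, o) = 3*(k - 1) = 3*(-1 + k) = -3 + 3*k)
X - s(106 - 634, 622) = 1/212755 - (-3 + 3*(106 - 634)) = 1/212755 - (-3 + 3*(-528)) = 1/212755 - (-3 - 1584) = 1/212755 - 1*(-1587) = 1/212755 + 1587 = 337642186/212755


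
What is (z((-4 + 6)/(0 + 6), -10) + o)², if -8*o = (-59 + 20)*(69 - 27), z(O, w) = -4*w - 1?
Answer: 950625/16 ≈ 59414.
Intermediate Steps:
z(O, w) = -1 - 4*w
o = 819/4 (o = -(-59 + 20)*(69 - 27)/8 = -(-39)*42/8 = -⅛*(-1638) = 819/4 ≈ 204.75)
(z((-4 + 6)/(0 + 6), -10) + o)² = ((-1 - 4*(-10)) + 819/4)² = ((-1 + 40) + 819/4)² = (39 + 819/4)² = (975/4)² = 950625/16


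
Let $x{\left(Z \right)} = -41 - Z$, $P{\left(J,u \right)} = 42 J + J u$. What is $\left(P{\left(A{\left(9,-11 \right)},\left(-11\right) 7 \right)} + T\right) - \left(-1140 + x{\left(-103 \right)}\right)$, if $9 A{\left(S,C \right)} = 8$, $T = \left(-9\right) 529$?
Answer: $- \frac{33427}{9} \approx -3714.1$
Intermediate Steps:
$T = -4761$
$A{\left(S,C \right)} = \frac{8}{9}$ ($A{\left(S,C \right)} = \frac{1}{9} \cdot 8 = \frac{8}{9}$)
$\left(P{\left(A{\left(9,-11 \right)},\left(-11\right) 7 \right)} + T\right) - \left(-1140 + x{\left(-103 \right)}\right) = \left(\frac{8 \left(42 - 77\right)}{9} - 4761\right) + \left(1140 - \left(-41 - -103\right)\right) = \left(\frac{8 \left(42 - 77\right)}{9} - 4761\right) + \left(1140 - \left(-41 + 103\right)\right) = \left(\frac{8}{9} \left(-35\right) - 4761\right) + \left(1140 - 62\right) = \left(- \frac{280}{9} - 4761\right) + \left(1140 - 62\right) = - \frac{43129}{9} + 1078 = - \frac{33427}{9}$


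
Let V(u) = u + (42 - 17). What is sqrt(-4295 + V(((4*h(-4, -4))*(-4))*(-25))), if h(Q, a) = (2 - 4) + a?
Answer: I*sqrt(6670) ≈ 81.67*I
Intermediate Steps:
h(Q, a) = -2 + a
V(u) = 25 + u (V(u) = u + 25 = 25 + u)
sqrt(-4295 + V(((4*h(-4, -4))*(-4))*(-25))) = sqrt(-4295 + (25 + ((4*(-2 - 4))*(-4))*(-25))) = sqrt(-4295 + (25 + ((4*(-6))*(-4))*(-25))) = sqrt(-4295 + (25 - 24*(-4)*(-25))) = sqrt(-4295 + (25 + 96*(-25))) = sqrt(-4295 + (25 - 2400)) = sqrt(-4295 - 2375) = sqrt(-6670) = I*sqrt(6670)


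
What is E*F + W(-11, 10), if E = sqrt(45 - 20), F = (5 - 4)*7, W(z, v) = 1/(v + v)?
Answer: 701/20 ≈ 35.050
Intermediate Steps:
W(z, v) = 1/(2*v)
F = 7 (F = 1*7 = 7)
E = 5 (E = sqrt(25) = 5)
E*F + W(-11, 10) = 5*7 + (1/2)/10 = 35 + (1/2)*(1/10) = 35 + 1/20 = 701/20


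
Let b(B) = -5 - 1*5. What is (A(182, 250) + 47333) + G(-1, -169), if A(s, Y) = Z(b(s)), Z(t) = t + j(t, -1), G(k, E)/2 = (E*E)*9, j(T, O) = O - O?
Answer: 561421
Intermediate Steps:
b(B) = -10 (b(B) = -5 - 5 = -10)
j(T, O) = 0
G(k, E) = 18*E**2 (G(k, E) = 2*((E*E)*9) = 2*(E**2*9) = 2*(9*E**2) = 18*E**2)
Z(t) = t (Z(t) = t + 0 = t)
A(s, Y) = -10
(A(182, 250) + 47333) + G(-1, -169) = (-10 + 47333) + 18*(-169)**2 = 47323 + 18*28561 = 47323 + 514098 = 561421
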